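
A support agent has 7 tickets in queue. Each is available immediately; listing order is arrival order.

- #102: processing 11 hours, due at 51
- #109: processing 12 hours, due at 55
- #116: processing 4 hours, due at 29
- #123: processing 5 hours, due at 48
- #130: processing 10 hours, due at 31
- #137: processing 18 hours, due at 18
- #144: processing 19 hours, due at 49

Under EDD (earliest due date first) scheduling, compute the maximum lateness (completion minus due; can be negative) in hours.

24

EDD (increasing due date): #137 #116 #130 #123 #144 #102 #109.
#137: 0→18, due 18, lateness 0
#116: 18→22, due 29, lateness -7
#130: 22→32, due 31, lateness 1
#123: 32→37, due 48, lateness -11
#144: 37→56, due 49, lateness 7
#102: 56→67, due 51, lateness 16
#109: 67→79, due 55, lateness 24
Maximum = 24.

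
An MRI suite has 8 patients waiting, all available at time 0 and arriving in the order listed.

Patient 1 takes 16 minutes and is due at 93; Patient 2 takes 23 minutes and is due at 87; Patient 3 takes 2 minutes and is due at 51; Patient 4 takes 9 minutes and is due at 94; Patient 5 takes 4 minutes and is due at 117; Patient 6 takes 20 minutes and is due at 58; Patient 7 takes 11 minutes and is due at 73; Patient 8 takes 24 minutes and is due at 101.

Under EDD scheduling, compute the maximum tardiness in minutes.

4

EDD (increasing due date): Patient 3 Patient 6 Patient 7 Patient 2 Patient 1 Patient 4 Patient 8 Patient 5.
Patient 3: 0→2, due 51, tardiness 0
Patient 6: 2→22, due 58, tardiness 0
Patient 7: 22→33, due 73, tardiness 0
Patient 2: 33→56, due 87, tardiness 0
Patient 1: 56→72, due 93, tardiness 0
Patient 4: 72→81, due 94, tardiness 0
Patient 8: 81→105, due 101, tardiness 4
Patient 5: 105→109, due 117, tardiness 0
Maximum = 4.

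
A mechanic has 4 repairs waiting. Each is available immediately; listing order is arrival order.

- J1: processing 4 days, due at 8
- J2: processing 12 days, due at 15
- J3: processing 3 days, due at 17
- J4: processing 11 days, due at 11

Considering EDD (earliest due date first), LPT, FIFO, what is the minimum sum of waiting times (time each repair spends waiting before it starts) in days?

39

EDD (increasing due date): J1 J4 J2 J3.
J1: waits 0, runs 0→4
J4: waits 4, runs 4→15
J2: waits 15, runs 15→27
J3: waits 27, runs 27→30
Sum = 0+4+15+27 = 46.
LPT (decreasing processing time): J2 J4 J1 J3.
J2: waits 0, runs 0→12
J4: waits 12, runs 12→23
J1: waits 23, runs 23→27
J3: waits 27, runs 27→30
Sum = 0+12+23+27 = 62.
FIFO (arrival order): J1 J2 J3 J4.
J1: waits 0, runs 0→4
J2: waits 4, runs 4→16
J3: waits 16, runs 16→19
J4: waits 19, runs 19→30
Sum = 0+4+16+19 = 39.
EDD 46, LPT 62, FIFO 39 → minimum 39.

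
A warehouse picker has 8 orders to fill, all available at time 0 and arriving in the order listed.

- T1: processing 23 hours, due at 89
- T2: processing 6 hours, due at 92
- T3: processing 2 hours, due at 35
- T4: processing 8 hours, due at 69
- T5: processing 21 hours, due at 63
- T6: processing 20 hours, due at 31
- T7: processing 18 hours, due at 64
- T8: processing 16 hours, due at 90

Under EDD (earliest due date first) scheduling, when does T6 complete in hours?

20

EDD (increasing due date): T6 T3 T5 T7 T4 T1 T8 T2.
T6: 0→20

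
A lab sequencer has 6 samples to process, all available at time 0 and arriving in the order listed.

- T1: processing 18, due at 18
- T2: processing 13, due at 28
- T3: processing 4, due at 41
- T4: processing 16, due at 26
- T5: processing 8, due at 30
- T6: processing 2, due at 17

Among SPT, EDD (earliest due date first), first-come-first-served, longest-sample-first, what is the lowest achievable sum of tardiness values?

SPT (increasing processing time): T6 T3 T5 T2 T4 T1.
T6: 0→2, due 17, tardiness 0
T3: 2→6, due 41, tardiness 0
T5: 6→14, due 30, tardiness 0
T2: 14→27, due 28, tardiness 0
T4: 27→43, due 26, tardiness 17
T1: 43→61, due 18, tardiness 43
Sum = 0+0+0+0+17+43 = 60.
EDD (increasing due date): T6 T1 T4 T2 T5 T3.
T6: 0→2, due 17, tardiness 0
T1: 2→20, due 18, tardiness 2
T4: 20→36, due 26, tardiness 10
T2: 36→49, due 28, tardiness 21
T5: 49→57, due 30, tardiness 27
T3: 57→61, due 41, tardiness 20
Sum = 0+2+10+21+27+20 = 80.
FIFO (arrival order): T1 T2 T3 T4 T5 T6.
T1: 0→18, due 18, tardiness 0
T2: 18→31, due 28, tardiness 3
T3: 31→35, due 41, tardiness 0
T4: 35→51, due 26, tardiness 25
T5: 51→59, due 30, tardiness 29
T6: 59→61, due 17, tardiness 44
Sum = 0+3+0+25+29+44 = 101.
LPT (decreasing processing time): T1 T4 T2 T5 T3 T6.
T1: 0→18, due 18, tardiness 0
T4: 18→34, due 26, tardiness 8
T2: 34→47, due 28, tardiness 19
T5: 47→55, due 30, tardiness 25
T3: 55→59, due 41, tardiness 18
T6: 59→61, due 17, tardiness 44
Sum = 0+8+19+25+18+44 = 114.
SPT 60, EDD 80, FIFO 101, LPT 114 → minimum 60.

60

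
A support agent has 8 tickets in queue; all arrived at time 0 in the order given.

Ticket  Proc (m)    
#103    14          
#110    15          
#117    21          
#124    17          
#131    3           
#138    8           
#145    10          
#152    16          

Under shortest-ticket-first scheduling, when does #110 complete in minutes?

SPT (increasing processing time): #131 #138 #145 #103 #110 #152 #124 #117.
#131: 0→3
#138: 3→11
#145: 11→21
#103: 21→35
#110: 35→50

50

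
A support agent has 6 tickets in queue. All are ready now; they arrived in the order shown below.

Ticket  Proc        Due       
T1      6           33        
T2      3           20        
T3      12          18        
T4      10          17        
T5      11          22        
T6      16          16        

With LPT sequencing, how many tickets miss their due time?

5

LPT (decreasing processing time): T6 T3 T5 T4 T1 T2.
T6: 0→16, due 16, tardiness 0
T3: 16→28, due 18, tardiness 10
T5: 28→39, due 22, tardiness 17
T4: 39→49, due 17, tardiness 32
T1: 49→55, due 33, tardiness 22
T2: 55→58, due 20, tardiness 38
Late tickets: 5.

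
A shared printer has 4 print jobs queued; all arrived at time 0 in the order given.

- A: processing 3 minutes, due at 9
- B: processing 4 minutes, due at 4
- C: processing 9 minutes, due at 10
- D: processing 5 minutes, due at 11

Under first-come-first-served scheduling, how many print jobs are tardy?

FIFO (arrival order): A B C D.
A: 0→3, due 9, tardiness 0
B: 3→7, due 4, tardiness 3
C: 7→16, due 10, tardiness 6
D: 16→21, due 11, tardiness 10
Late print jobs: 3.

3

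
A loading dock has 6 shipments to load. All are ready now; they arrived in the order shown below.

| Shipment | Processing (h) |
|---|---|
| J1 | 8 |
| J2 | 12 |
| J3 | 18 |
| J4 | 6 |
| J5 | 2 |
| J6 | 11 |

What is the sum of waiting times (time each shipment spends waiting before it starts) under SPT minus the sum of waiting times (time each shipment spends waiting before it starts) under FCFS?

SPT (increasing processing time): J5 J4 J1 J6 J2 J3.
J5: waits 0, runs 0→2
J4: waits 2, runs 2→8
J1: waits 8, runs 8→16
J6: waits 16, runs 16→27
J2: waits 27, runs 27→39
J3: waits 39, runs 39→57
Sum = 0+2+8+16+27+39 = 92.
FIFO (arrival order): J1 J2 J3 J4 J5 J6.
J1: waits 0, runs 0→8
J2: waits 8, runs 8→20
J3: waits 20, runs 20→38
J4: waits 38, runs 38→44
J5: waits 44, runs 44→46
J6: waits 46, runs 46→57
Sum = 0+8+20+38+44+46 = 156.
Difference = 92 − 156 = -64.

-64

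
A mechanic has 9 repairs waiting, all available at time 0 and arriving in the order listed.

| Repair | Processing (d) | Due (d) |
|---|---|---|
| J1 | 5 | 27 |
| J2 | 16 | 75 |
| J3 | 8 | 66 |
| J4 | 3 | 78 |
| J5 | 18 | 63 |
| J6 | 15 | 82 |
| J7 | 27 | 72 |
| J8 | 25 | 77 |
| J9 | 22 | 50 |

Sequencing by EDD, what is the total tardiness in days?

176

EDD (increasing due date): J1 J9 J5 J3 J7 J2 J8 J4 J6.
J1: 0→5, due 27, tardiness 0
J9: 5→27, due 50, tardiness 0
J5: 27→45, due 63, tardiness 0
J3: 45→53, due 66, tardiness 0
J7: 53→80, due 72, tardiness 8
J2: 80→96, due 75, tardiness 21
J8: 96→121, due 77, tardiness 44
J4: 121→124, due 78, tardiness 46
J6: 124→139, due 82, tardiness 57
Sum = 0+0+0+0+8+21+44+46+57 = 176.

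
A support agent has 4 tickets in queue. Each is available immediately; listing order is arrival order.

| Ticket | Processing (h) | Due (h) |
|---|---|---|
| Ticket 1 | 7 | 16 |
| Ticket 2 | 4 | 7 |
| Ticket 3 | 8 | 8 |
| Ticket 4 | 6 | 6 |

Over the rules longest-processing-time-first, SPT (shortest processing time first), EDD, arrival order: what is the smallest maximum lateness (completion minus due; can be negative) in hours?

LPT (decreasing processing time): Ticket 3 Ticket 1 Ticket 4 Ticket 2.
Ticket 3: 0→8, due 8, lateness 0
Ticket 1: 8→15, due 16, lateness -1
Ticket 4: 15→21, due 6, lateness 15
Ticket 2: 21→25, due 7, lateness 18
Maximum = 18.
SPT (increasing processing time): Ticket 2 Ticket 4 Ticket 1 Ticket 3.
Ticket 2: 0→4, due 7, lateness -3
Ticket 4: 4→10, due 6, lateness 4
Ticket 1: 10→17, due 16, lateness 1
Ticket 3: 17→25, due 8, lateness 17
Maximum = 17.
EDD (increasing due date): Ticket 4 Ticket 2 Ticket 3 Ticket 1.
Ticket 4: 0→6, due 6, lateness 0
Ticket 2: 6→10, due 7, lateness 3
Ticket 3: 10→18, due 8, lateness 10
Ticket 1: 18→25, due 16, lateness 9
Maximum = 10.
FIFO (arrival order): Ticket 1 Ticket 2 Ticket 3 Ticket 4.
Ticket 1: 0→7, due 16, lateness -9
Ticket 2: 7→11, due 7, lateness 4
Ticket 3: 11→19, due 8, lateness 11
Ticket 4: 19→25, due 6, lateness 19
Maximum = 19.
LPT 18, SPT 17, EDD 10, FIFO 19 → minimum 10.

10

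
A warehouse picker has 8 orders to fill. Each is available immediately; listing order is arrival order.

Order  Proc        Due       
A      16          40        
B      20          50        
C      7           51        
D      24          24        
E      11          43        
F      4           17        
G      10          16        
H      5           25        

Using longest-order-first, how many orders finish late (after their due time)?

LPT (decreasing processing time): D B A E G C H F.
D: 0→24, due 24, tardiness 0
B: 24→44, due 50, tardiness 0
A: 44→60, due 40, tardiness 20
E: 60→71, due 43, tardiness 28
G: 71→81, due 16, tardiness 65
C: 81→88, due 51, tardiness 37
H: 88→93, due 25, tardiness 68
F: 93→97, due 17, tardiness 80
Late orders: 6.

6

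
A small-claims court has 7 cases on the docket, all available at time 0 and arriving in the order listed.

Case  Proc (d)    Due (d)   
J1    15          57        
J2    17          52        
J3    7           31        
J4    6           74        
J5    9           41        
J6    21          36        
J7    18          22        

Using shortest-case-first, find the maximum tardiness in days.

57

SPT (increasing processing time): J4 J3 J5 J1 J2 J7 J6.
J4: 0→6, due 74, tardiness 0
J3: 6→13, due 31, tardiness 0
J5: 13→22, due 41, tardiness 0
J1: 22→37, due 57, tardiness 0
J2: 37→54, due 52, tardiness 2
J7: 54→72, due 22, tardiness 50
J6: 72→93, due 36, tardiness 57
Maximum = 57.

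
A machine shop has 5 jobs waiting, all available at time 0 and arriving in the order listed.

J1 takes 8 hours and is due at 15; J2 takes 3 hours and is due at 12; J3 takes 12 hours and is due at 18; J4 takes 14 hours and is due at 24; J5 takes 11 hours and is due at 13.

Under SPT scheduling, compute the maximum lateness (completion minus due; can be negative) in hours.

SPT (increasing processing time): J2 J1 J5 J3 J4.
J2: 0→3, due 12, lateness -9
J1: 3→11, due 15, lateness -4
J5: 11→22, due 13, lateness 9
J3: 22→34, due 18, lateness 16
J4: 34→48, due 24, lateness 24
Maximum = 24.

24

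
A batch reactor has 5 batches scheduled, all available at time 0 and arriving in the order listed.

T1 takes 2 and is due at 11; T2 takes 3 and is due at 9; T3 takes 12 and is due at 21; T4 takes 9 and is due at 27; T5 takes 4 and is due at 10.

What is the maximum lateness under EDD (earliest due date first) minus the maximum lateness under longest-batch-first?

EDD (increasing due date): T2 T5 T1 T3 T4.
T2: 0→3, due 9, lateness -6
T5: 3→7, due 10, lateness -3
T1: 7→9, due 11, lateness -2
T3: 9→21, due 21, lateness 0
T4: 21→30, due 27, lateness 3
Maximum = 3.
LPT (decreasing processing time): T3 T4 T5 T2 T1.
T3: 0→12, due 21, lateness -9
T4: 12→21, due 27, lateness -6
T5: 21→25, due 10, lateness 15
T2: 25→28, due 9, lateness 19
T1: 28→30, due 11, lateness 19
Maximum = 19.
Difference = 3 − 19 = -16.

-16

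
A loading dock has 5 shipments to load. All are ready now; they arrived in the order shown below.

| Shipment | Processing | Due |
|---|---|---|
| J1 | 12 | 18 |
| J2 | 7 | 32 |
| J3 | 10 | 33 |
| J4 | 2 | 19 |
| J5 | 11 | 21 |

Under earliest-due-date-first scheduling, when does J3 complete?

EDD (increasing due date): J1 J4 J5 J2 J3.
J1: 0→12
J4: 12→14
J5: 14→25
J2: 25→32
J3: 32→42

42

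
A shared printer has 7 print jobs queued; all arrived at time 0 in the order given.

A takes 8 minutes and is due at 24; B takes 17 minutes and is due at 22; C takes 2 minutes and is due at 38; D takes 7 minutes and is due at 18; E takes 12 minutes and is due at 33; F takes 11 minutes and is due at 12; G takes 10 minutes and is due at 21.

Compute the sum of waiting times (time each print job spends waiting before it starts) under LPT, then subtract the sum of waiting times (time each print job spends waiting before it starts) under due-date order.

39

LPT (decreasing processing time): B E F G A D C.
B: waits 0, runs 0→17
E: waits 17, runs 17→29
F: waits 29, runs 29→40
G: waits 40, runs 40→50
A: waits 50, runs 50→58
D: waits 58, runs 58→65
C: waits 65, runs 65→67
Sum = 0+17+29+40+50+58+65 = 259.
EDD (increasing due date): F D G B A E C.
F: waits 0, runs 0→11
D: waits 11, runs 11→18
G: waits 18, runs 18→28
B: waits 28, runs 28→45
A: waits 45, runs 45→53
E: waits 53, runs 53→65
C: waits 65, runs 65→67
Sum = 0+11+18+28+45+53+65 = 220.
Difference = 259 − 220 = 39.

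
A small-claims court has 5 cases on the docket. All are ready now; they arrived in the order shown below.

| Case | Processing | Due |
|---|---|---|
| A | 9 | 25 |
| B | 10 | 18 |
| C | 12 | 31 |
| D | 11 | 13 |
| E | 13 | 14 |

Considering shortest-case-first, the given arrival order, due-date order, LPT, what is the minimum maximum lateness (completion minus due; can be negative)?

SPT (increasing processing time): A B D C E.
A: 0→9, due 25, lateness -16
B: 9→19, due 18, lateness 1
D: 19→30, due 13, lateness 17
C: 30→42, due 31, lateness 11
E: 42→55, due 14, lateness 41
Maximum = 41.
FIFO (arrival order): A B C D E.
A: 0→9, due 25, lateness -16
B: 9→19, due 18, lateness 1
C: 19→31, due 31, lateness 0
D: 31→42, due 13, lateness 29
E: 42→55, due 14, lateness 41
Maximum = 41.
EDD (increasing due date): D E B A C.
D: 0→11, due 13, lateness -2
E: 11→24, due 14, lateness 10
B: 24→34, due 18, lateness 16
A: 34→43, due 25, lateness 18
C: 43→55, due 31, lateness 24
Maximum = 24.
LPT (decreasing processing time): E C D B A.
E: 0→13, due 14, lateness -1
C: 13→25, due 31, lateness -6
D: 25→36, due 13, lateness 23
B: 36→46, due 18, lateness 28
A: 46→55, due 25, lateness 30
Maximum = 30.
SPT 41, FIFO 41, EDD 24, LPT 30 → minimum 24.

24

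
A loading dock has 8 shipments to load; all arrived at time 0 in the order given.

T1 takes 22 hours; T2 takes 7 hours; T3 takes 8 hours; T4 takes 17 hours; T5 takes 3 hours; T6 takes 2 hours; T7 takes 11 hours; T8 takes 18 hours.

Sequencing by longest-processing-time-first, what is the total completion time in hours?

LPT (decreasing processing time): T1 T8 T4 T7 T3 T2 T5 T6.
T1: 0→22
T8: 22→40
T4: 40→57
T7: 57→68
T3: 68→76
T2: 76→83
T5: 83→86
T6: 86→88
Sum = 22+40+57+68+76+83+86+88 = 520.

520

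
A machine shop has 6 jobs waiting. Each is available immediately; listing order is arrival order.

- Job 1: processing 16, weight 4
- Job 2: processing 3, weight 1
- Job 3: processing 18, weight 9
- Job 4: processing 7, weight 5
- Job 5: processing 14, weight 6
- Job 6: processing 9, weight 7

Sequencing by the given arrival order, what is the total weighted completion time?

FIFO (arrival order): Job 1 Job 2 Job 3 Job 4 Job 5 Job 6.
Job 1: finishes 16, weight 4, w·C = 64
Job 2: finishes 19, weight 1, w·C = 19
Job 3: finishes 37, weight 9, w·C = 333
Job 4: finishes 44, weight 5, w·C = 220
Job 5: finishes 58, weight 6, w·C = 348
Job 6: finishes 67, weight 7, w·C = 469
Sum = 64+19+333+220+348+469 = 1453.

1453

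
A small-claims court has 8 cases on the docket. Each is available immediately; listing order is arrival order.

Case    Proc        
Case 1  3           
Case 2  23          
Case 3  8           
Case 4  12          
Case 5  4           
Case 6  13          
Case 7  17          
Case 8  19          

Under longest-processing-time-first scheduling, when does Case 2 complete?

LPT (decreasing processing time): Case 2 Case 8 Case 7 Case 6 Case 4 Case 3 Case 5 Case 1.
Case 2: 0→23

23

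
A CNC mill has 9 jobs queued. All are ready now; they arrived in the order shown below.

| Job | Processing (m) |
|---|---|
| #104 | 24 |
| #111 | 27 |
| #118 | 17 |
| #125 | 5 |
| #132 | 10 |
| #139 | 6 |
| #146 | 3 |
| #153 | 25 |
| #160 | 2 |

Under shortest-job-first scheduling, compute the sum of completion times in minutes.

SPT (increasing processing time): #160 #146 #125 #139 #132 #118 #104 #153 #111.
#160: 0→2
#146: 2→5
#125: 5→10
#139: 10→16
#132: 16→26
#118: 26→43
#104: 43→67
#153: 67→92
#111: 92→119
Sum = 2+5+10+16+26+43+67+92+119 = 380.

380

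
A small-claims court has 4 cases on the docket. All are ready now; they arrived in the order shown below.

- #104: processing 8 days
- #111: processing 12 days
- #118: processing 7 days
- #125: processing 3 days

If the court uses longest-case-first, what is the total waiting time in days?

LPT (decreasing processing time): #111 #104 #118 #125.
#111: waits 0, runs 0→12
#104: waits 12, runs 12→20
#118: waits 20, runs 20→27
#125: waits 27, runs 27→30
Sum = 0+12+20+27 = 59.

59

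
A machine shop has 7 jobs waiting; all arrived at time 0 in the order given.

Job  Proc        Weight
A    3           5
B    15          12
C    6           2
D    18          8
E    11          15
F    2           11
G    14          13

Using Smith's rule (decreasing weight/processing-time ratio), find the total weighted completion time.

WSPT (decreasing weight/processing-time ratio): F A E G B D C.
F: finishes 2, weight 11, w·C = 22
A: finishes 5, weight 5, w·C = 25
E: finishes 16, weight 15, w·C = 240
G: finishes 30, weight 13, w·C = 390
B: finishes 45, weight 12, w·C = 540
D: finishes 63, weight 8, w·C = 504
C: finishes 69, weight 2, w·C = 138
Sum = 22+25+240+390+540+504+138 = 1859.

1859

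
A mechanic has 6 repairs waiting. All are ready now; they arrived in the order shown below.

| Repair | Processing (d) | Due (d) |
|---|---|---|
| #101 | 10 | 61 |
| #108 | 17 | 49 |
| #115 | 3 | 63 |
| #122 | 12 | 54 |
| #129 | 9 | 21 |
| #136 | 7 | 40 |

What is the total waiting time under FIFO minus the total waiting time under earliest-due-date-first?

FIFO (arrival order): #101 #108 #115 #122 #129 #136.
#101: waits 0, runs 0→10
#108: waits 10, runs 10→27
#115: waits 27, runs 27→30
#122: waits 30, runs 30→42
#129: waits 42, runs 42→51
#136: waits 51, runs 51→58
Sum = 0+10+27+30+42+51 = 160.
EDD (increasing due date): #129 #136 #108 #122 #101 #115.
#129: waits 0, runs 0→9
#136: waits 9, runs 9→16
#108: waits 16, runs 16→33
#122: waits 33, runs 33→45
#101: waits 45, runs 45→55
#115: waits 55, runs 55→58
Sum = 0+9+16+33+45+55 = 158.
Difference = 160 − 158 = 2.

2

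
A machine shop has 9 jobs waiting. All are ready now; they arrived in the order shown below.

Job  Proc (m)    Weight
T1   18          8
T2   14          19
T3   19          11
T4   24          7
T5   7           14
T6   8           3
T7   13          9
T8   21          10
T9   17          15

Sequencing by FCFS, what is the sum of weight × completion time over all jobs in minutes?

FIFO (arrival order): T1 T2 T3 T4 T5 T6 T7 T8 T9.
T1: finishes 18, weight 8, w·C = 144
T2: finishes 32, weight 19, w·C = 608
T3: finishes 51, weight 11, w·C = 561
T4: finishes 75, weight 7, w·C = 525
T5: finishes 82, weight 14, w·C = 1148
T6: finishes 90, weight 3, w·C = 270
T7: finishes 103, weight 9, w·C = 927
T8: finishes 124, weight 10, w·C = 1240
T9: finishes 141, weight 15, w·C = 2115
Sum = 144+608+561+525+1148+270+927+1240+2115 = 7538.

7538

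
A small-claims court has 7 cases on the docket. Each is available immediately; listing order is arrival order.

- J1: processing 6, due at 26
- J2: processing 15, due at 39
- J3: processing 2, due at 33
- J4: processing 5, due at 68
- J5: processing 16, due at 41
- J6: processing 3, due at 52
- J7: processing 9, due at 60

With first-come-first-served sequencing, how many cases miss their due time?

FIFO (arrival order): J1 J2 J3 J4 J5 J6 J7.
J1: 0→6, due 26, tardiness 0
J2: 6→21, due 39, tardiness 0
J3: 21→23, due 33, tardiness 0
J4: 23→28, due 68, tardiness 0
J5: 28→44, due 41, tardiness 3
J6: 44→47, due 52, tardiness 0
J7: 47→56, due 60, tardiness 0
Late cases: 1.

1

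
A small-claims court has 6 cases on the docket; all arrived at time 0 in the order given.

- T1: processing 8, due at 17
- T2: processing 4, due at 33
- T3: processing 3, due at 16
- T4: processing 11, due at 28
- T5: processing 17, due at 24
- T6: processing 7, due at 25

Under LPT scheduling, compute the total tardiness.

LPT (decreasing processing time): T5 T4 T1 T6 T2 T3.
T5: 0→17, due 24, tardiness 0
T4: 17→28, due 28, tardiness 0
T1: 28→36, due 17, tardiness 19
T6: 36→43, due 25, tardiness 18
T2: 43→47, due 33, tardiness 14
T3: 47→50, due 16, tardiness 34
Sum = 0+0+19+18+14+34 = 85.

85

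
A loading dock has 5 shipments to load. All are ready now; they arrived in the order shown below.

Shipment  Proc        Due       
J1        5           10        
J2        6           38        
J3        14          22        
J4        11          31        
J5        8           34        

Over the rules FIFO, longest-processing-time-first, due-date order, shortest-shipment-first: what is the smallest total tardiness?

FIFO (arrival order): J1 J2 J3 J4 J5.
J1: 0→5, due 10, tardiness 0
J2: 5→11, due 38, tardiness 0
J3: 11→25, due 22, tardiness 3
J4: 25→36, due 31, tardiness 5
J5: 36→44, due 34, tardiness 10
Sum = 0+0+3+5+10 = 18.
LPT (decreasing processing time): J3 J4 J5 J2 J1.
J3: 0→14, due 22, tardiness 0
J4: 14→25, due 31, tardiness 0
J5: 25→33, due 34, tardiness 0
J2: 33→39, due 38, tardiness 1
J1: 39→44, due 10, tardiness 34
Sum = 0+0+0+1+34 = 35.
EDD (increasing due date): J1 J3 J4 J5 J2.
J1: 0→5, due 10, tardiness 0
J3: 5→19, due 22, tardiness 0
J4: 19→30, due 31, tardiness 0
J5: 30→38, due 34, tardiness 4
J2: 38→44, due 38, tardiness 6
Sum = 0+0+0+4+6 = 10.
SPT (increasing processing time): J1 J2 J5 J4 J3.
J1: 0→5, due 10, tardiness 0
J2: 5→11, due 38, tardiness 0
J5: 11→19, due 34, tardiness 0
J4: 19→30, due 31, tardiness 0
J3: 30→44, due 22, tardiness 22
Sum = 0+0+0+0+22 = 22.
FIFO 18, LPT 35, EDD 10, SPT 22 → minimum 10.

10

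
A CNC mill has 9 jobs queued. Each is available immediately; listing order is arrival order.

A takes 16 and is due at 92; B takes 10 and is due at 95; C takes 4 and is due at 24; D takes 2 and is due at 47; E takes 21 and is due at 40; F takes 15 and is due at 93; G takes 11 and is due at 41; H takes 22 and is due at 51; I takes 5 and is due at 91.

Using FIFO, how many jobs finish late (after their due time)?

FIFO (arrival order): A B C D E F G H I.
A: 0→16, due 92, tardiness 0
B: 16→26, due 95, tardiness 0
C: 26→30, due 24, tardiness 6
D: 30→32, due 47, tardiness 0
E: 32→53, due 40, tardiness 13
F: 53→68, due 93, tardiness 0
G: 68→79, due 41, tardiness 38
H: 79→101, due 51, tardiness 50
I: 101→106, due 91, tardiness 15
Late jobs: 5.

5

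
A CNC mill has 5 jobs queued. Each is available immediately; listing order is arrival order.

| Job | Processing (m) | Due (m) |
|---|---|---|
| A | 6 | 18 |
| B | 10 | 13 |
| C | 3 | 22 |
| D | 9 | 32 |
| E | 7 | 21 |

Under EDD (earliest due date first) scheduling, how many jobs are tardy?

3

EDD (increasing due date): B A E C D.
B: 0→10, due 13, tardiness 0
A: 10→16, due 18, tardiness 0
E: 16→23, due 21, tardiness 2
C: 23→26, due 22, tardiness 4
D: 26→35, due 32, tardiness 3
Late jobs: 3.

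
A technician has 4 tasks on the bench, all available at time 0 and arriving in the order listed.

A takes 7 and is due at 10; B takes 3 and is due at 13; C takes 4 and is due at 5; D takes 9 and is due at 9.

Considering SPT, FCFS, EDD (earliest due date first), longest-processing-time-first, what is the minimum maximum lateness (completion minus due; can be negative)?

SPT (increasing processing time): B C A D.
B: 0→3, due 13, lateness -10
C: 3→7, due 5, lateness 2
A: 7→14, due 10, lateness 4
D: 14→23, due 9, lateness 14
Maximum = 14.
FIFO (arrival order): A B C D.
A: 0→7, due 10, lateness -3
B: 7→10, due 13, lateness -3
C: 10→14, due 5, lateness 9
D: 14→23, due 9, lateness 14
Maximum = 14.
EDD (increasing due date): C D A B.
C: 0→4, due 5, lateness -1
D: 4→13, due 9, lateness 4
A: 13→20, due 10, lateness 10
B: 20→23, due 13, lateness 10
Maximum = 10.
LPT (decreasing processing time): D A C B.
D: 0→9, due 9, lateness 0
A: 9→16, due 10, lateness 6
C: 16→20, due 5, lateness 15
B: 20→23, due 13, lateness 10
Maximum = 15.
SPT 14, FIFO 14, EDD 10, LPT 15 → minimum 10.

10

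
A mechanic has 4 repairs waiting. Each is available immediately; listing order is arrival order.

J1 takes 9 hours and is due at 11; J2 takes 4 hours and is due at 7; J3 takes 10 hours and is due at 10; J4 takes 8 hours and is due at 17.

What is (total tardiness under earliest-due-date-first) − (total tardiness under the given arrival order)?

-3

EDD (increasing due date): J2 J3 J1 J4.
J2: 0→4, due 7, tardiness 0
J3: 4→14, due 10, tardiness 4
J1: 14→23, due 11, tardiness 12
J4: 23→31, due 17, tardiness 14
Sum = 0+4+12+14 = 30.
FIFO (arrival order): J1 J2 J3 J4.
J1: 0→9, due 11, tardiness 0
J2: 9→13, due 7, tardiness 6
J3: 13→23, due 10, tardiness 13
J4: 23→31, due 17, tardiness 14
Sum = 0+6+13+14 = 33.
Difference = 30 − 33 = -3.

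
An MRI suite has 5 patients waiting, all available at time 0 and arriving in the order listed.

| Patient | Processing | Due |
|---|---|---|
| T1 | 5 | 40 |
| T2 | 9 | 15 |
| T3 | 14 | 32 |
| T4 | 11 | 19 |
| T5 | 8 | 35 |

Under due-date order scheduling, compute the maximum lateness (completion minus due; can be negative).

EDD (increasing due date): T2 T4 T3 T5 T1.
T2: 0→9, due 15, lateness -6
T4: 9→20, due 19, lateness 1
T3: 20→34, due 32, lateness 2
T5: 34→42, due 35, lateness 7
T1: 42→47, due 40, lateness 7
Maximum = 7.

7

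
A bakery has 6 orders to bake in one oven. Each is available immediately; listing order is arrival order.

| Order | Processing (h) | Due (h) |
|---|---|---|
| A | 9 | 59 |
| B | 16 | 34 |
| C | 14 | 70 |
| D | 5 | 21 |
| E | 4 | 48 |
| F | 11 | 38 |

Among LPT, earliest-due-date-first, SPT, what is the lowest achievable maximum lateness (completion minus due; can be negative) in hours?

-6

LPT (decreasing processing time): B C F A D E.
B: 0→16, due 34, lateness -18
C: 16→30, due 70, lateness -40
F: 30→41, due 38, lateness 3
A: 41→50, due 59, lateness -9
D: 50→55, due 21, lateness 34
E: 55→59, due 48, lateness 11
Maximum = 34.
EDD (increasing due date): D B F E A C.
D: 0→5, due 21, lateness -16
B: 5→21, due 34, lateness -13
F: 21→32, due 38, lateness -6
E: 32→36, due 48, lateness -12
A: 36→45, due 59, lateness -14
C: 45→59, due 70, lateness -11
Maximum = -6.
SPT (increasing processing time): E D A F C B.
E: 0→4, due 48, lateness -44
D: 4→9, due 21, lateness -12
A: 9→18, due 59, lateness -41
F: 18→29, due 38, lateness -9
C: 29→43, due 70, lateness -27
B: 43→59, due 34, lateness 25
Maximum = 25.
LPT 34, EDD -6, SPT 25 → minimum -6.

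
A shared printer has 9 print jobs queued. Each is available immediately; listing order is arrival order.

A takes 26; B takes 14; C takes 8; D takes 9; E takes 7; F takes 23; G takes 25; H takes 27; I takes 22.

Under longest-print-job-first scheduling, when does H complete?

LPT (decreasing processing time): H A G F I B D C E.
H: 0→27

27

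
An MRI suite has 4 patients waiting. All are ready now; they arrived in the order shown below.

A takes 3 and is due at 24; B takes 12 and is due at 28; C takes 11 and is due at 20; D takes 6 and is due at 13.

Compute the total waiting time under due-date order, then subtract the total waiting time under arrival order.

EDD (increasing due date): D C A B.
D: waits 0, runs 0→6
C: waits 6, runs 6→17
A: waits 17, runs 17→20
B: waits 20, runs 20→32
Sum = 0+6+17+20 = 43.
FIFO (arrival order): A B C D.
A: waits 0, runs 0→3
B: waits 3, runs 3→15
C: waits 15, runs 15→26
D: waits 26, runs 26→32
Sum = 0+3+15+26 = 44.
Difference = 43 − 44 = -1.

-1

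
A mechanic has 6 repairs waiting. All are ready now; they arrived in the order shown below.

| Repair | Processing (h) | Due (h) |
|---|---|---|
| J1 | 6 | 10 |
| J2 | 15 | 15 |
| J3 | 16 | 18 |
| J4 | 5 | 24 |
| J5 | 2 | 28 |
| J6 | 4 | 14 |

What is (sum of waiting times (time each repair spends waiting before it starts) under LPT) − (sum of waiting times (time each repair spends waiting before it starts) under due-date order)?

44

LPT (decreasing processing time): J3 J2 J1 J4 J6 J5.
J3: waits 0, runs 0→16
J2: waits 16, runs 16→31
J1: waits 31, runs 31→37
J4: waits 37, runs 37→42
J6: waits 42, runs 42→46
J5: waits 46, runs 46→48
Sum = 0+16+31+37+42+46 = 172.
EDD (increasing due date): J1 J6 J2 J3 J4 J5.
J1: waits 0, runs 0→6
J6: waits 6, runs 6→10
J2: waits 10, runs 10→25
J3: waits 25, runs 25→41
J4: waits 41, runs 41→46
J5: waits 46, runs 46→48
Sum = 0+6+10+25+41+46 = 128.
Difference = 172 − 128 = 44.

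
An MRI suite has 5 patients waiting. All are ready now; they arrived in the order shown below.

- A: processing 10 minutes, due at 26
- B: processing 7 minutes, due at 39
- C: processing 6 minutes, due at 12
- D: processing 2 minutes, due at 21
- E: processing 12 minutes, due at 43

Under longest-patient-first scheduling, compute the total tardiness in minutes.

LPT (decreasing processing time): E A B C D.
E: 0→12, due 43, tardiness 0
A: 12→22, due 26, tardiness 0
B: 22→29, due 39, tardiness 0
C: 29→35, due 12, tardiness 23
D: 35→37, due 21, tardiness 16
Sum = 0+0+0+23+16 = 39.

39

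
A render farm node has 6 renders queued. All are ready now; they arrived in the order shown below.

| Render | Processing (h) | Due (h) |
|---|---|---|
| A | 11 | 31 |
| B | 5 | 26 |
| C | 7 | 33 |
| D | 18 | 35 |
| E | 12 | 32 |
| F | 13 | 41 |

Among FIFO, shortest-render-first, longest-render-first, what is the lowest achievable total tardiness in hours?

FIFO (arrival order): A B C D E F.
A: 0→11, due 31, tardiness 0
B: 11→16, due 26, tardiness 0
C: 16→23, due 33, tardiness 0
D: 23→41, due 35, tardiness 6
E: 41→53, due 32, tardiness 21
F: 53→66, due 41, tardiness 25
Sum = 0+0+0+6+21+25 = 52.
SPT (increasing processing time): B C A E F D.
B: 0→5, due 26, tardiness 0
C: 5→12, due 33, tardiness 0
A: 12→23, due 31, tardiness 0
E: 23→35, due 32, tardiness 3
F: 35→48, due 41, tardiness 7
D: 48→66, due 35, tardiness 31
Sum = 0+0+0+3+7+31 = 41.
LPT (decreasing processing time): D F E A C B.
D: 0→18, due 35, tardiness 0
F: 18→31, due 41, tardiness 0
E: 31→43, due 32, tardiness 11
A: 43→54, due 31, tardiness 23
C: 54→61, due 33, tardiness 28
B: 61→66, due 26, tardiness 40
Sum = 0+0+11+23+28+40 = 102.
FIFO 52, SPT 41, LPT 102 → minimum 41.

41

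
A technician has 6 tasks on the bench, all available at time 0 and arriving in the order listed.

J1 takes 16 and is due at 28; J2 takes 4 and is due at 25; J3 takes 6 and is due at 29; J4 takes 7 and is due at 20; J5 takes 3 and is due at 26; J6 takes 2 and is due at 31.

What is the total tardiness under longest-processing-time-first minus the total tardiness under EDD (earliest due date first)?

LPT (decreasing processing time): J1 J4 J3 J2 J5 J6.
J1: 0→16, due 28, tardiness 0
J4: 16→23, due 20, tardiness 3
J3: 23→29, due 29, tardiness 0
J2: 29→33, due 25, tardiness 8
J5: 33→36, due 26, tardiness 10
J6: 36→38, due 31, tardiness 7
Sum = 0+3+0+8+10+7 = 28.
EDD (increasing due date): J4 J2 J5 J1 J3 J6.
J4: 0→7, due 20, tardiness 0
J2: 7→11, due 25, tardiness 0
J5: 11→14, due 26, tardiness 0
J1: 14→30, due 28, tardiness 2
J3: 30→36, due 29, tardiness 7
J6: 36→38, due 31, tardiness 7
Sum = 0+0+0+2+7+7 = 16.
Difference = 28 − 16 = 12.

12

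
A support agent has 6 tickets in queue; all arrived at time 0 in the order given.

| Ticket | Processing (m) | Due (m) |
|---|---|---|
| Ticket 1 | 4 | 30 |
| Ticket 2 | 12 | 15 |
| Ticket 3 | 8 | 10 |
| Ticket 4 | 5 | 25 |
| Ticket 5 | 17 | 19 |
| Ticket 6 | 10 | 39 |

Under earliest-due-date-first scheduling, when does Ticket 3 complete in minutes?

8

EDD (increasing due date): Ticket 3 Ticket 2 Ticket 5 Ticket 4 Ticket 1 Ticket 6.
Ticket 3: 0→8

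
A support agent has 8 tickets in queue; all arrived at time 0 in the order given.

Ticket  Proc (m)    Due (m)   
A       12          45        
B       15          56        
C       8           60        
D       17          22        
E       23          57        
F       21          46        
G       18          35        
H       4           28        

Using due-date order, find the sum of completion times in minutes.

515

EDD (increasing due date): D H G A F B E C.
D: 0→17
H: 17→21
G: 21→39
A: 39→51
F: 51→72
B: 72→87
E: 87→110
C: 110→118
Sum = 17+21+39+51+72+87+110+118 = 515.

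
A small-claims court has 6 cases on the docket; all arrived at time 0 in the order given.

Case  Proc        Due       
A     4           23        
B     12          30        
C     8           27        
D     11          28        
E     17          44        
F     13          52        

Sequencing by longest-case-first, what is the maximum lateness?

42

LPT (decreasing processing time): E F B D C A.
E: 0→17, due 44, lateness -27
F: 17→30, due 52, lateness -22
B: 30→42, due 30, lateness 12
D: 42→53, due 28, lateness 25
C: 53→61, due 27, lateness 34
A: 61→65, due 23, lateness 42
Maximum = 42.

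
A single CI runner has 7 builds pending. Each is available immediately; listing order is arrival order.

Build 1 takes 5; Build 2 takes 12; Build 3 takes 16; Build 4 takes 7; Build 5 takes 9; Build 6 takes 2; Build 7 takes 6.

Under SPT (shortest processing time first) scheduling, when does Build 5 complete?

SPT (increasing processing time): Build 6 Build 1 Build 7 Build 4 Build 5 Build 2 Build 3.
Build 6: 0→2
Build 1: 2→7
Build 7: 7→13
Build 4: 13→20
Build 5: 20→29

29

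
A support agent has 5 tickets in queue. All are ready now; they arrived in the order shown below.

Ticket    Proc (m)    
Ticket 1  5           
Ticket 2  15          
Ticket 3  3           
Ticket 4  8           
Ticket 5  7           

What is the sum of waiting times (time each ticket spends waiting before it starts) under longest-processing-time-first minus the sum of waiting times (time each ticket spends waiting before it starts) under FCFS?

24

LPT (decreasing processing time): Ticket 2 Ticket 4 Ticket 5 Ticket 1 Ticket 3.
Ticket 2: waits 0, runs 0→15
Ticket 4: waits 15, runs 15→23
Ticket 5: waits 23, runs 23→30
Ticket 1: waits 30, runs 30→35
Ticket 3: waits 35, runs 35→38
Sum = 0+15+23+30+35 = 103.
FIFO (arrival order): Ticket 1 Ticket 2 Ticket 3 Ticket 4 Ticket 5.
Ticket 1: waits 0, runs 0→5
Ticket 2: waits 5, runs 5→20
Ticket 3: waits 20, runs 20→23
Ticket 4: waits 23, runs 23→31
Ticket 5: waits 31, runs 31→38
Sum = 0+5+20+23+31 = 79.
Difference = 103 − 79 = 24.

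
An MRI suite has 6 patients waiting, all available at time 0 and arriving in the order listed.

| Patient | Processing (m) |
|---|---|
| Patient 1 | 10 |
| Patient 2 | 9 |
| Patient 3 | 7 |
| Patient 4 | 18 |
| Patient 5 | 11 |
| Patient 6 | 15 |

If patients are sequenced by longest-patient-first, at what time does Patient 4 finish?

LPT (decreasing processing time): Patient 4 Patient 6 Patient 5 Patient 1 Patient 2 Patient 3.
Patient 4: 0→18

18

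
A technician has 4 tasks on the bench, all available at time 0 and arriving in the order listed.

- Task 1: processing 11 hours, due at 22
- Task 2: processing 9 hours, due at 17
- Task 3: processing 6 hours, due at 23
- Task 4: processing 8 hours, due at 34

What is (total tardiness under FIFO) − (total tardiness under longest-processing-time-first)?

-8

FIFO (arrival order): Task 1 Task 2 Task 3 Task 4.
Task 1: 0→11, due 22, tardiness 0
Task 2: 11→20, due 17, tardiness 3
Task 3: 20→26, due 23, tardiness 3
Task 4: 26→34, due 34, tardiness 0
Sum = 0+3+3+0 = 6.
LPT (decreasing processing time): Task 1 Task 2 Task 4 Task 3.
Task 1: 0→11, due 22, tardiness 0
Task 2: 11→20, due 17, tardiness 3
Task 4: 20→28, due 34, tardiness 0
Task 3: 28→34, due 23, tardiness 11
Sum = 0+3+0+11 = 14.
Difference = 6 − 14 = -8.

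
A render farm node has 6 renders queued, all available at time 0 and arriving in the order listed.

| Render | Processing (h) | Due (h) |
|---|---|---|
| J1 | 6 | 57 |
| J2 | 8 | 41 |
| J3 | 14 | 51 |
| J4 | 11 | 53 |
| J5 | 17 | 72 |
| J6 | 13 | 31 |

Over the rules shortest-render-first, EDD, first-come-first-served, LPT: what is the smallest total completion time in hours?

204

SPT (increasing processing time): J1 J2 J4 J6 J3 J5.
J1: 0→6
J2: 6→14
J4: 14→25
J6: 25→38
J3: 38→52
J5: 52→69
Sum = 6+14+25+38+52+69 = 204.
EDD (increasing due date): J6 J2 J3 J4 J1 J5.
J6: 0→13
J2: 13→21
J3: 21→35
J4: 35→46
J1: 46→52
J5: 52→69
Sum = 13+21+35+46+52+69 = 236.
FIFO (arrival order): J1 J2 J3 J4 J5 J6.
J1: 0→6
J2: 6→14
J3: 14→28
J4: 28→39
J5: 39→56
J6: 56→69
Sum = 6+14+28+39+56+69 = 212.
LPT (decreasing processing time): J5 J3 J6 J4 J2 J1.
J5: 0→17
J3: 17→31
J6: 31→44
J4: 44→55
J2: 55→63
J1: 63→69
Sum = 17+31+44+55+63+69 = 279.
SPT 204, EDD 236, FIFO 212, LPT 279 → minimum 204.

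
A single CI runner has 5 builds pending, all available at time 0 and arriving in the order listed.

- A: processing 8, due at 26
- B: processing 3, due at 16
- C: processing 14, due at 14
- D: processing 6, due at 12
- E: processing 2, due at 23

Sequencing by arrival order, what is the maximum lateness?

FIFO (arrival order): A B C D E.
A: 0→8, due 26, lateness -18
B: 8→11, due 16, lateness -5
C: 11→25, due 14, lateness 11
D: 25→31, due 12, lateness 19
E: 31→33, due 23, lateness 10
Maximum = 19.

19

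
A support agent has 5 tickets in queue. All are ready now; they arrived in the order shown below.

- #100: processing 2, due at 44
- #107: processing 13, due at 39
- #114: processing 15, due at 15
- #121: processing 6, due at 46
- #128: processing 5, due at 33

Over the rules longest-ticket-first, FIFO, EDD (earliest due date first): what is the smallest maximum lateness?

0

LPT (decreasing processing time): #114 #107 #121 #128 #100.
#114: 0→15, due 15, lateness 0
#107: 15→28, due 39, lateness -11
#121: 28→34, due 46, lateness -12
#128: 34→39, due 33, lateness 6
#100: 39→41, due 44, lateness -3
Maximum = 6.
FIFO (arrival order): #100 #107 #114 #121 #128.
#100: 0→2, due 44, lateness -42
#107: 2→15, due 39, lateness -24
#114: 15→30, due 15, lateness 15
#121: 30→36, due 46, lateness -10
#128: 36→41, due 33, lateness 8
Maximum = 15.
EDD (increasing due date): #114 #128 #107 #100 #121.
#114: 0→15, due 15, lateness 0
#128: 15→20, due 33, lateness -13
#107: 20→33, due 39, lateness -6
#100: 33→35, due 44, lateness -9
#121: 35→41, due 46, lateness -5
Maximum = 0.
LPT 6, FIFO 15, EDD 0 → minimum 0.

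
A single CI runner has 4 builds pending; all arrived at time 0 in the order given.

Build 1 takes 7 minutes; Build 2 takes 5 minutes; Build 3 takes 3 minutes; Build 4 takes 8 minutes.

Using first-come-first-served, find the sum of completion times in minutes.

FIFO (arrival order): Build 1 Build 2 Build 3 Build 4.
Build 1: 0→7
Build 2: 7→12
Build 3: 12→15
Build 4: 15→23
Sum = 7+12+15+23 = 57.

57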